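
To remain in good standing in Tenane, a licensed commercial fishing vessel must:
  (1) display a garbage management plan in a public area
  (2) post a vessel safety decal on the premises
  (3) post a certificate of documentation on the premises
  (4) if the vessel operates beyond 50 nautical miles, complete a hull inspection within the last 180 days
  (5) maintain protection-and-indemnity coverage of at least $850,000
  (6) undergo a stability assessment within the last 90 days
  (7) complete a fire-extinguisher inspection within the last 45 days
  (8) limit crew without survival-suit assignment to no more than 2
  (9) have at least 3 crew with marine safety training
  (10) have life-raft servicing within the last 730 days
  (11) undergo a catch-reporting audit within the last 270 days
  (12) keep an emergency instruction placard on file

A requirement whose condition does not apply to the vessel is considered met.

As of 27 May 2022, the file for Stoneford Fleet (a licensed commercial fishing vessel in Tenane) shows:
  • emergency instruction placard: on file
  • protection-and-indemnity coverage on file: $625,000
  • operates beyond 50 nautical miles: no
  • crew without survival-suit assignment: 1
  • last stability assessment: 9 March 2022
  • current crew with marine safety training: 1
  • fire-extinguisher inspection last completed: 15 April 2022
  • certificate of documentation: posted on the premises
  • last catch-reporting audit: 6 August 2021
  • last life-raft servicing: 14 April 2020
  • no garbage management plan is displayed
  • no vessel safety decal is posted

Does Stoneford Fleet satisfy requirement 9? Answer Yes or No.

No

9. crew with marine safety training 1 < 3 → not met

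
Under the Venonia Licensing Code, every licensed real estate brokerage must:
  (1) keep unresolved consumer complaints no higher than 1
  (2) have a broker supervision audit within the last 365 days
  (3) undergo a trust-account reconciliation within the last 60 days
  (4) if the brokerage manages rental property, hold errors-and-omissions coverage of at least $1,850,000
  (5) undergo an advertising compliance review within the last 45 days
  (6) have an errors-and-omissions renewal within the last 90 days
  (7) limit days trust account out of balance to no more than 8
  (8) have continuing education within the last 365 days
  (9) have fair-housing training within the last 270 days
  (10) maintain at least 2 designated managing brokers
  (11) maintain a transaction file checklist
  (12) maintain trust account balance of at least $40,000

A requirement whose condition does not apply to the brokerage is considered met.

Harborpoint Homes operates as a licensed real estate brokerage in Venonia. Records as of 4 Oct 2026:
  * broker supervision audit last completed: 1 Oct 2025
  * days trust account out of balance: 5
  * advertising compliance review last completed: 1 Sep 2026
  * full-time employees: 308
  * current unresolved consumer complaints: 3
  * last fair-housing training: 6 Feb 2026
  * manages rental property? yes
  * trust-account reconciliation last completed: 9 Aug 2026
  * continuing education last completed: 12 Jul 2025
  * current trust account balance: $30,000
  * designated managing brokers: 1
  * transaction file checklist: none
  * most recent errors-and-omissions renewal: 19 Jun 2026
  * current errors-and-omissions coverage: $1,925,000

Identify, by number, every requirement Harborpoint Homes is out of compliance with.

1. unresolved consumer complaints 3 > 1 → not met
2. broker supervision audit 368 days ago vs limit 365 → not met
3. trust-account reconciliation 56 days ago vs limit 60 → met
4. condition 'manages rental property' holds; errors-and-omissions coverage $1,925,000 ≥ $1,850,000 → met
5. advertising compliance review 33 days ago vs limit 45 → met
6. errors-and-omissions renewal 107 days ago vs limit 90 → not met
7. days trust account out of balance 5 ≤ 8 → met
8. continuing education 449 days ago vs limit 365 → not met
9. fair-housing training 240 days ago vs limit 270 → met
10. designated managing brokers 1 < 2 → not met
11. transaction file checklist absent → not met
12. trust account balance $30,000 < $40,000 → not met
Not met: 1, 2, 6, 8, 10, 11, 12

1, 2, 6, 8, 10, 11, 12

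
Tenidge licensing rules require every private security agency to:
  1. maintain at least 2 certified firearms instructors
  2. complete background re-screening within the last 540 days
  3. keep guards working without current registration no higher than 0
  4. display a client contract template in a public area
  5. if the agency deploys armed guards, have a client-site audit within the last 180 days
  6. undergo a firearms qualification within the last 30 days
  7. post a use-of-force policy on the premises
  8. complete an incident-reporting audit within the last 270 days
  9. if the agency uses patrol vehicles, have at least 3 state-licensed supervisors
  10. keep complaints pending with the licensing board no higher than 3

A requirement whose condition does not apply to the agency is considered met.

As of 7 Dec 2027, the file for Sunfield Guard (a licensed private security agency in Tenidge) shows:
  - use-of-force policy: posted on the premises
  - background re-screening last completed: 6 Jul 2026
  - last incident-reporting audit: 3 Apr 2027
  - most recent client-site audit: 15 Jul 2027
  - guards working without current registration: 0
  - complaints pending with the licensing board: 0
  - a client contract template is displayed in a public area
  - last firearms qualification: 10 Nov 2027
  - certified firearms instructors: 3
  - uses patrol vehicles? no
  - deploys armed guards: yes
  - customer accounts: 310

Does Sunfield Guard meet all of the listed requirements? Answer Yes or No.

Yes

1. certified firearms instructors 3 ≥ 2 → met
2. background re-screening 519 days ago vs limit 540 → met
3. guards working without current registration 0 ≤ 0 → met
4. client contract template present → met
5. condition 'deploys armed guards' holds; client-site audit 145 days ago vs limit 180 → met
6. firearms qualification 27 days ago vs limit 30 → met
7. use-of-force policy present → met
8. incident-reporting audit 248 days ago vs limit 270 → met
9. condition 'uses patrol vehicles' does not hold → requirement n/a → met
10. complaints pending with the licensing board 0 ≤ 3 → met
All met.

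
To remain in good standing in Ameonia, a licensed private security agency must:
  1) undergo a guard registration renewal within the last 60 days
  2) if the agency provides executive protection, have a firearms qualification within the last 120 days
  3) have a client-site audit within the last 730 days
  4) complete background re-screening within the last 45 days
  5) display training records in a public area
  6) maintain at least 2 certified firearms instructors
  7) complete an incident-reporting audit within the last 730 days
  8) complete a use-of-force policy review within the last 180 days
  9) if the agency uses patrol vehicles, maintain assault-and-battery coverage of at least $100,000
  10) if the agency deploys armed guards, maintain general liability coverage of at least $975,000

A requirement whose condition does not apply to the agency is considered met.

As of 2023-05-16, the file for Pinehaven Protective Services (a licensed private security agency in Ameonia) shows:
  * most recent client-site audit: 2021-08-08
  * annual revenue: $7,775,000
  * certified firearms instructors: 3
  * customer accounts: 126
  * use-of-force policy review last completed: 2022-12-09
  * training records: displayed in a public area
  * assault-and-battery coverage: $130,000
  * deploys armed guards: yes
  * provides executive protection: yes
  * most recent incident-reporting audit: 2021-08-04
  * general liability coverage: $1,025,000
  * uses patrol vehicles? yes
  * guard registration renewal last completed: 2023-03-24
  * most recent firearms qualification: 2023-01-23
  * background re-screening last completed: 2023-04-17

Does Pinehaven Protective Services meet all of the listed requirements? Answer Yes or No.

Yes

1. guard registration renewal 53 days ago vs limit 60 → met
2. condition 'provides executive protection' holds; firearms qualification 113 days ago vs limit 120 → met
3. client-site audit 646 days ago vs limit 730 → met
4. background re-screening 29 days ago vs limit 45 → met
5. training records present → met
6. certified firearms instructors 3 ≥ 2 → met
7. incident-reporting audit 650 days ago vs limit 730 → met
8. use-of-force policy review 158 days ago vs limit 180 → met
9. condition 'uses patrol vehicles' holds; assault-and-battery coverage $130,000 ≥ $100,000 → met
10. condition 'deploys armed guards' holds; general liability coverage $1,025,000 ≥ $975,000 → met
All met.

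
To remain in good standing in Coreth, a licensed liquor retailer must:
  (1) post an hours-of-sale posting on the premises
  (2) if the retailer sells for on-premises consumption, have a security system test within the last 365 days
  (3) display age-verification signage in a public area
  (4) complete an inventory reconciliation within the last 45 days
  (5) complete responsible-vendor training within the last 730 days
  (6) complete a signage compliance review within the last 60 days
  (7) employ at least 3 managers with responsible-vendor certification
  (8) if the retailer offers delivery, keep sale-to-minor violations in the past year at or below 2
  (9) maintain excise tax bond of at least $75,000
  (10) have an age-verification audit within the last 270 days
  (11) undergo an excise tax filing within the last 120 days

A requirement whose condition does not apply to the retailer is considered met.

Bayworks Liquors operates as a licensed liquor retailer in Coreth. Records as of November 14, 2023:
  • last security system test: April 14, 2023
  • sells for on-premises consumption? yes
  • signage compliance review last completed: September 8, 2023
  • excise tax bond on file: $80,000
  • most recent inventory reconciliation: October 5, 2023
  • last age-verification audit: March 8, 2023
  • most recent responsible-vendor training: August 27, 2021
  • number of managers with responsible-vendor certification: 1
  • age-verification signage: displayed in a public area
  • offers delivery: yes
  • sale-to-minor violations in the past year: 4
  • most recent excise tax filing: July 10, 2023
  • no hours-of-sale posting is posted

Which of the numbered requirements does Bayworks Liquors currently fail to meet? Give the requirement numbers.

1. hours-of-sale posting absent → not met
2. condition 'sells for on-premises consumption' holds; security system test 214 days ago vs limit 365 → met
3. age-verification signage present → met
4. inventory reconciliation 40 days ago vs limit 45 → met
5. responsible-vendor training 809 days ago vs limit 730 → not met
6. signage compliance review 67 days ago vs limit 60 → not met
7. managers with responsible-vendor certification 1 < 3 → not met
8. condition 'offers delivery' holds; sale-to-minor violations in the past year 4 > 2 → not met
9. excise tax bond $80,000 ≥ $75,000 → met
10. age-verification audit 251 days ago vs limit 270 → met
11. excise tax filing 127 days ago vs limit 120 → not met
Not met: 1, 5, 6, 7, 8, 11

1, 5, 6, 7, 8, 11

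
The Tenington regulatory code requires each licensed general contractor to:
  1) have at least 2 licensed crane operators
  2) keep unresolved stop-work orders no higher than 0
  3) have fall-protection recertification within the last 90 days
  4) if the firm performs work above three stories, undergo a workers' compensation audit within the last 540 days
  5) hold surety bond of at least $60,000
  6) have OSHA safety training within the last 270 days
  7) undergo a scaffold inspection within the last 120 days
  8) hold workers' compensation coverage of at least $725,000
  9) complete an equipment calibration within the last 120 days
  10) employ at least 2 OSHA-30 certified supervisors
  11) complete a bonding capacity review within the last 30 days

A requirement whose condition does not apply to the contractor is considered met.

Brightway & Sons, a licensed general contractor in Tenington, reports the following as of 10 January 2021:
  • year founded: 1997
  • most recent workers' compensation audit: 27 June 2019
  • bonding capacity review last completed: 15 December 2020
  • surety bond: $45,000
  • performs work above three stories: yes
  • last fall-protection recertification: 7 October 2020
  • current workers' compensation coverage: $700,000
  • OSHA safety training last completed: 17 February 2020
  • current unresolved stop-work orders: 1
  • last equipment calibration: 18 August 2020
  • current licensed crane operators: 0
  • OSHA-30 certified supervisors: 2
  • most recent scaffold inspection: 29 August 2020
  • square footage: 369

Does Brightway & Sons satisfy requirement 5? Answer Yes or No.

No

5. surety bond $45,000 < $60,000 → not met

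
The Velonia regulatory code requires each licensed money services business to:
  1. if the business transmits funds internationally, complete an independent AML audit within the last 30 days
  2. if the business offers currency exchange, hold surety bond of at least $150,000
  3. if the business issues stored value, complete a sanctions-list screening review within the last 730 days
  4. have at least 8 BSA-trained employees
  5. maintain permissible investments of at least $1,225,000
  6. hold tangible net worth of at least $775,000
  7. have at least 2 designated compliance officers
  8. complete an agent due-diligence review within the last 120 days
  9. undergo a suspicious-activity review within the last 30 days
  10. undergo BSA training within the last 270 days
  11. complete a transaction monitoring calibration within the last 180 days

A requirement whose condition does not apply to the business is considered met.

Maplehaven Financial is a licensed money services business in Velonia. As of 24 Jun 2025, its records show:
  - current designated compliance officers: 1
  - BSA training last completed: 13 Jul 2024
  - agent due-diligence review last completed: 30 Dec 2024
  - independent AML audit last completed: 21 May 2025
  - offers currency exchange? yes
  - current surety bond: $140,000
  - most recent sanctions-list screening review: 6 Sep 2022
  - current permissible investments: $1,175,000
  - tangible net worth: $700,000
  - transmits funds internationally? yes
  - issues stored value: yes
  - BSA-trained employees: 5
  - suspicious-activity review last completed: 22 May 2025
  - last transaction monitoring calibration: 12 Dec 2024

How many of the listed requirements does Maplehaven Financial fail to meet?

11

1. condition 'transmits funds internationally' holds; independent AML audit 34 days ago vs limit 30 → not met
2. condition 'offers currency exchange' holds; surety bond $140,000 < $150,000 → not met
3. condition 'issues stored value' holds; sanctions-list screening review 1022 days ago vs limit 730 → not met
4. BSA-trained employees 5 < 8 → not met
5. permissible investments $1,175,000 < $1,225,000 → not met
6. tangible net worth $700,000 < $775,000 → not met
7. designated compliance officers 1 < 2 → not met
8. agent due-diligence review 176 days ago vs limit 120 → not met
9. suspicious-activity review 33 days ago vs limit 30 → not met
10. BSA training 346 days ago vs limit 270 → not met
11. transaction monitoring calibration 194 days ago vs limit 180 → not met
Not met: 11 of 11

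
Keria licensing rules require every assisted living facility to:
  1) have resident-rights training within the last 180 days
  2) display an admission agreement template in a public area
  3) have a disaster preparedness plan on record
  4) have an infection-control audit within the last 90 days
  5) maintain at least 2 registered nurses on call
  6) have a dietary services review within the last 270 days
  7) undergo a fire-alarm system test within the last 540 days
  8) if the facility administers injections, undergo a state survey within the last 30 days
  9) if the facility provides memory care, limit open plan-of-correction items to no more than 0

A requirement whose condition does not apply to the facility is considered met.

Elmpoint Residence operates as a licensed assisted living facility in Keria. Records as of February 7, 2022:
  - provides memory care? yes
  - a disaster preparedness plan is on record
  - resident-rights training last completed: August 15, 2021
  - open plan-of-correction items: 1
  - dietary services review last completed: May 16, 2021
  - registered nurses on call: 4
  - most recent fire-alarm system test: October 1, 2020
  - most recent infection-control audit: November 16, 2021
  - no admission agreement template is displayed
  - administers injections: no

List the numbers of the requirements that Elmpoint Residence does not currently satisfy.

1. resident-rights training 176 days ago vs limit 180 → met
2. admission agreement template absent → not met
3. disaster preparedness plan present → met
4. infection-control audit 83 days ago vs limit 90 → met
5. registered nurses on call 4 ≥ 2 → met
6. dietary services review 267 days ago vs limit 270 → met
7. fire-alarm system test 494 days ago vs limit 540 → met
8. condition 'administers injections' does not hold → requirement n/a → met
9. condition 'provides memory care' holds; open plan-of-correction items 1 > 0 → not met
Not met: 2, 9

2, 9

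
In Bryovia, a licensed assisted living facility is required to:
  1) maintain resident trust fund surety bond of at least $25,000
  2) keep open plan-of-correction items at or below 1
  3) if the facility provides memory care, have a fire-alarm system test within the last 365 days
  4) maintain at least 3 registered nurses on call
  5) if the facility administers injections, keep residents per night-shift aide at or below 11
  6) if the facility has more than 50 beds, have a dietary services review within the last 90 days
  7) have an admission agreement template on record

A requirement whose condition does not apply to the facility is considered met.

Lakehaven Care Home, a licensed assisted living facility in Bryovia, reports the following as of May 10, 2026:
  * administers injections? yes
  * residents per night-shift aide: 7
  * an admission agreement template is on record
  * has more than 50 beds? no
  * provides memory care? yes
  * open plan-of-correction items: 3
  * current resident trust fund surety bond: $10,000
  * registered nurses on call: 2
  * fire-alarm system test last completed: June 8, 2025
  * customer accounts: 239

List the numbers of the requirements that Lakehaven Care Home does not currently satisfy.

1. resident trust fund surety bond $10,000 < $25,000 → not met
2. open plan-of-correction items 3 > 1 → not met
3. condition 'provides memory care' holds; fire-alarm system test 336 days ago vs limit 365 → met
4. registered nurses on call 2 < 3 → not met
5. condition 'administers injections' holds; residents per night-shift aide 7 ≤ 11 → met
6. condition 'has more than 50 beds' does not hold → requirement n/a → met
7. admission agreement template present → met
Not met: 1, 2, 4

1, 2, 4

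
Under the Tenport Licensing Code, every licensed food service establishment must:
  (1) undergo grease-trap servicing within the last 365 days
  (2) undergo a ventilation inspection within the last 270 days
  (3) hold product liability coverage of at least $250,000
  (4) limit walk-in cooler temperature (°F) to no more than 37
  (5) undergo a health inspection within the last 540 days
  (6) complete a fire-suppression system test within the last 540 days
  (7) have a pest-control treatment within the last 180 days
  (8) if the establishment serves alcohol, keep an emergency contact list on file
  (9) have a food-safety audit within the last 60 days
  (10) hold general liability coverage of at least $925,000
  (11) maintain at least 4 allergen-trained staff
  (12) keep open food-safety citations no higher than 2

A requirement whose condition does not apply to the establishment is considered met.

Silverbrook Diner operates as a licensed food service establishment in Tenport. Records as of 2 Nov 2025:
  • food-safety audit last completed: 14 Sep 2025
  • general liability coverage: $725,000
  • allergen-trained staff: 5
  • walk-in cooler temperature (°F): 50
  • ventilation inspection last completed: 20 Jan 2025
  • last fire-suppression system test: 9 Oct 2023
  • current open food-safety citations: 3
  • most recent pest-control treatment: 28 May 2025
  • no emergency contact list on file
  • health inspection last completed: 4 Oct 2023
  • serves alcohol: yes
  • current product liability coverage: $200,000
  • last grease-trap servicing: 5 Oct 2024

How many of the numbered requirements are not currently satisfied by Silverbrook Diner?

1. grease-trap servicing 393 days ago vs limit 365 → not met
2. ventilation inspection 286 days ago vs limit 270 → not met
3. product liability coverage $200,000 < $250,000 → not met
4. walk-in cooler temperature (°F) 50 > 37 → not met
5. health inspection 760 days ago vs limit 540 → not met
6. fire-suppression system test 755 days ago vs limit 540 → not met
7. pest-control treatment 158 days ago vs limit 180 → met
8. condition 'serves alcohol' holds; emergency contact list absent → not met
9. food-safety audit 49 days ago vs limit 60 → met
10. general liability coverage $725,000 < $925,000 → not met
11. allergen-trained staff 5 ≥ 4 → met
12. open food-safety citations 3 > 2 → not met
Not met: 9 of 12

9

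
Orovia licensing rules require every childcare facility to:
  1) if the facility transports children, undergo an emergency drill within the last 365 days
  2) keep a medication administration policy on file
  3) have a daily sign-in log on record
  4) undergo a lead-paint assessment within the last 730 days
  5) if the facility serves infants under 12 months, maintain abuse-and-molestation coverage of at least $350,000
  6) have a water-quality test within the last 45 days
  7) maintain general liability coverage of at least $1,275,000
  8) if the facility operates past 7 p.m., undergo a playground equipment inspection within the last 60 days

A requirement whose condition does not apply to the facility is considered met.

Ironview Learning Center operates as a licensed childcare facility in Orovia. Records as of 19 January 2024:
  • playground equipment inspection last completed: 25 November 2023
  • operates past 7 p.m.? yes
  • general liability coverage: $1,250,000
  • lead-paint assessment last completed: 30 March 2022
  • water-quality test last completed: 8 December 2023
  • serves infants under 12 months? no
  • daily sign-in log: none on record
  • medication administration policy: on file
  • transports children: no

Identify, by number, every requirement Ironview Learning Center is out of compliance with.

3, 7

1. condition 'transports children' does not hold → requirement n/a → met
2. medication administration policy present → met
3. daily sign-in log absent → not met
4. lead-paint assessment 660 days ago vs limit 730 → met
5. condition 'serves infants under 12 months' does not hold → requirement n/a → met
6. water-quality test 42 days ago vs limit 45 → met
7. general liability coverage $1,250,000 < $1,275,000 → not met
8. condition 'operates past 7 p.m.' holds; playground equipment inspection 55 days ago vs limit 60 → met
Not met: 3, 7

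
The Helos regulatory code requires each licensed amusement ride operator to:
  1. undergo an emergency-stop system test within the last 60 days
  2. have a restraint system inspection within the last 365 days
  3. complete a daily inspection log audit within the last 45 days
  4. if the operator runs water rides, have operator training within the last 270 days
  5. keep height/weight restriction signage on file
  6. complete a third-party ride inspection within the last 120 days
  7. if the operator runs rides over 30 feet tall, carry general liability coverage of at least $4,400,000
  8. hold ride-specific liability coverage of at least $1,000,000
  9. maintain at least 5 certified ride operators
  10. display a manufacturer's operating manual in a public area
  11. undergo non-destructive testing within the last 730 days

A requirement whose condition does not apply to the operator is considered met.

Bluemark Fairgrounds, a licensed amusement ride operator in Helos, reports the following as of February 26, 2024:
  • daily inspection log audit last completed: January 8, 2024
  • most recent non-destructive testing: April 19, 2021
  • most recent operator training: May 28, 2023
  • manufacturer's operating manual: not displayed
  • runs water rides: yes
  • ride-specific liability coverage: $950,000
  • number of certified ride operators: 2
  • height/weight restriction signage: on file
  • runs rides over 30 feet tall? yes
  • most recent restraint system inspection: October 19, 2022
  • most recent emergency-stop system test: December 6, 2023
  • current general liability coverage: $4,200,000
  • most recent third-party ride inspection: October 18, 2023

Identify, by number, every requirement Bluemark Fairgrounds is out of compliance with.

1, 2, 3, 4, 6, 7, 8, 9, 10, 11

1. emergency-stop system test 82 days ago vs limit 60 → not met
2. restraint system inspection 495 days ago vs limit 365 → not met
3. daily inspection log audit 49 days ago vs limit 45 → not met
4. condition 'runs water rides' holds; operator training 274 days ago vs limit 270 → not met
5. height/weight restriction signage present → met
6. third-party ride inspection 131 days ago vs limit 120 → not met
7. condition 'runs rides over 30 feet tall' holds; general liability coverage $4,200,000 < $4,400,000 → not met
8. ride-specific liability coverage $950,000 < $1,000,000 → not met
9. certified ride operators 2 < 5 → not met
10. manufacturer's operating manual absent → not met
11. non-destructive testing 1043 days ago vs limit 730 → not met
Not met: 1, 2, 3, 4, 6, 7, 8, 9, 10, 11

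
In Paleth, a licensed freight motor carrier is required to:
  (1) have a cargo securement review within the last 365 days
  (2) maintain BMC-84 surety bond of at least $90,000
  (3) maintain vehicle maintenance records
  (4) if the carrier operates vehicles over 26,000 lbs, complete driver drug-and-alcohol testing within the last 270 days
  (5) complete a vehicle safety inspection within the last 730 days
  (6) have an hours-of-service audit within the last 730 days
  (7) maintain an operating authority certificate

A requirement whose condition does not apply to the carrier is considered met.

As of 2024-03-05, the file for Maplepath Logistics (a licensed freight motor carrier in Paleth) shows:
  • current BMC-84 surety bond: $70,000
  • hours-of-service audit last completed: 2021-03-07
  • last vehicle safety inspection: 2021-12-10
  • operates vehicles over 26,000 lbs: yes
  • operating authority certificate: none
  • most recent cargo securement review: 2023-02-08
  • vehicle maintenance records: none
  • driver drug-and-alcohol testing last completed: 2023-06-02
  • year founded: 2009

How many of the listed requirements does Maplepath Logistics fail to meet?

7

1. cargo securement review 391 days ago vs limit 365 → not met
2. BMC-84 surety bond $70,000 < $90,000 → not met
3. vehicle maintenance records absent → not met
4. condition 'operates vehicles over 26,000 lbs' holds; driver drug-and-alcohol testing 277 days ago vs limit 270 → not met
5. vehicle safety inspection 816 days ago vs limit 730 → not met
6. hours-of-service audit 1094 days ago vs limit 730 → not met
7. operating authority certificate absent → not met
Not met: 7 of 7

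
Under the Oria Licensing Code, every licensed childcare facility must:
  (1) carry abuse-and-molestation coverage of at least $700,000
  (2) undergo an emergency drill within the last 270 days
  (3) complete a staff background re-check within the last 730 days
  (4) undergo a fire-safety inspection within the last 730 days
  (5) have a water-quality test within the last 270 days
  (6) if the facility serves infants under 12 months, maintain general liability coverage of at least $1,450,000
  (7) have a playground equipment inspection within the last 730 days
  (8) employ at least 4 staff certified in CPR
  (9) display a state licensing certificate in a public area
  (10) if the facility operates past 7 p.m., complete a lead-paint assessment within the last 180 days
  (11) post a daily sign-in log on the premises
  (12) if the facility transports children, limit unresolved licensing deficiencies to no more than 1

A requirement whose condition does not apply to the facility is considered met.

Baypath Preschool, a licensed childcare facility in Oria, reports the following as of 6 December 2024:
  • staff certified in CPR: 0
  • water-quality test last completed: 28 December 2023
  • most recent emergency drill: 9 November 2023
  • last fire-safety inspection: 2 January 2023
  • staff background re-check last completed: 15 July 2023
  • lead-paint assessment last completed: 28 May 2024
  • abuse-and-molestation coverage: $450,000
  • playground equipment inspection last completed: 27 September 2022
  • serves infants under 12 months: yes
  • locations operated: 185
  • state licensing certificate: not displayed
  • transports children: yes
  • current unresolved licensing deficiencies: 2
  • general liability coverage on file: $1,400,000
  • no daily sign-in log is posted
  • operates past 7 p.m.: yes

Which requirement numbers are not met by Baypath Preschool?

1. abuse-and-molestation coverage $450,000 < $700,000 → not met
2. emergency drill 393 days ago vs limit 270 → not met
3. staff background re-check 510 days ago vs limit 730 → met
4. fire-safety inspection 704 days ago vs limit 730 → met
5. water-quality test 344 days ago vs limit 270 → not met
6. condition 'serves infants under 12 months' holds; general liability coverage $1,400,000 < $1,450,000 → not met
7. playground equipment inspection 801 days ago vs limit 730 → not met
8. staff certified in CPR 0 < 4 → not met
9. state licensing certificate absent → not met
10. condition 'operates past 7 p.m.' holds; lead-paint assessment 192 days ago vs limit 180 → not met
11. daily sign-in log absent → not met
12. condition 'transports children' holds; unresolved licensing deficiencies 2 > 1 → not met
Not met: 1, 2, 5, 6, 7, 8, 9, 10, 11, 12

1, 2, 5, 6, 7, 8, 9, 10, 11, 12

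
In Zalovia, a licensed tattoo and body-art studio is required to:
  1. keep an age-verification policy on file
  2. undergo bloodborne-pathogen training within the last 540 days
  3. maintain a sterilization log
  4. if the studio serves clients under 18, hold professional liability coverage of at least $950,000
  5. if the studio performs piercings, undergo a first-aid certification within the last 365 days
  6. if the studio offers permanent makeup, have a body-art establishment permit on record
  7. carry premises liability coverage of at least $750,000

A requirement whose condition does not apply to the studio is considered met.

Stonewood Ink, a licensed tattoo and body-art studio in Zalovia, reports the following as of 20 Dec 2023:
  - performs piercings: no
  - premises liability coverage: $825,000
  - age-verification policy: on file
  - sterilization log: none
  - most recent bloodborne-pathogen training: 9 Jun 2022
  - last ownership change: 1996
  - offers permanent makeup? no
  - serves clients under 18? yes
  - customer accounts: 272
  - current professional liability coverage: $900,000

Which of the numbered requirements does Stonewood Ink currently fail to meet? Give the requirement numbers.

2, 3, 4

1. age-verification policy present → met
2. bloodborne-pathogen training 559 days ago vs limit 540 → not met
3. sterilization log absent → not met
4. condition 'serves clients under 18' holds; professional liability coverage $900,000 < $950,000 → not met
5. condition 'performs piercings' does not hold → requirement n/a → met
6. condition 'offers permanent makeup' does not hold → requirement n/a → met
7. premises liability coverage $825,000 ≥ $750,000 → met
Not met: 2, 3, 4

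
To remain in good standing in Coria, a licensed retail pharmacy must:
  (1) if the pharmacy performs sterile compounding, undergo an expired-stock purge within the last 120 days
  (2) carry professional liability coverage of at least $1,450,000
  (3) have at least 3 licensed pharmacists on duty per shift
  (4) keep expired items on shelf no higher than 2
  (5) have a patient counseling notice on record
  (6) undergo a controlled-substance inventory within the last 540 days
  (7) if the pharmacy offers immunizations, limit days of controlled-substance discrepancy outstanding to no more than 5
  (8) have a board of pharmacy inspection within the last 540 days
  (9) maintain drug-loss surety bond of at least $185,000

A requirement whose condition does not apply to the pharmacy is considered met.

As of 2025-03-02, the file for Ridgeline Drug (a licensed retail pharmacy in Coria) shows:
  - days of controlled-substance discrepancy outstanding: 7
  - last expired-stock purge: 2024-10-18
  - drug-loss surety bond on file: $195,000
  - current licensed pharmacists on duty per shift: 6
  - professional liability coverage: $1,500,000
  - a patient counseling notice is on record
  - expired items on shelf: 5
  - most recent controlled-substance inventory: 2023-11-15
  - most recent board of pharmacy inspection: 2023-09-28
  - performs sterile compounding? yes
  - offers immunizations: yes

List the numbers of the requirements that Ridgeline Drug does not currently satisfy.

1, 4, 7

1. condition 'performs sterile compounding' holds; expired-stock purge 135 days ago vs limit 120 → not met
2. professional liability coverage $1,500,000 ≥ $1,450,000 → met
3. licensed pharmacists on duty per shift 6 ≥ 3 → met
4. expired items on shelf 5 > 2 → not met
5. patient counseling notice present → met
6. controlled-substance inventory 473 days ago vs limit 540 → met
7. condition 'offers immunizations' holds; days of controlled-substance discrepancy outstanding 7 > 5 → not met
8. board of pharmacy inspection 521 days ago vs limit 540 → met
9. drug-loss surety bond $195,000 ≥ $185,000 → met
Not met: 1, 4, 7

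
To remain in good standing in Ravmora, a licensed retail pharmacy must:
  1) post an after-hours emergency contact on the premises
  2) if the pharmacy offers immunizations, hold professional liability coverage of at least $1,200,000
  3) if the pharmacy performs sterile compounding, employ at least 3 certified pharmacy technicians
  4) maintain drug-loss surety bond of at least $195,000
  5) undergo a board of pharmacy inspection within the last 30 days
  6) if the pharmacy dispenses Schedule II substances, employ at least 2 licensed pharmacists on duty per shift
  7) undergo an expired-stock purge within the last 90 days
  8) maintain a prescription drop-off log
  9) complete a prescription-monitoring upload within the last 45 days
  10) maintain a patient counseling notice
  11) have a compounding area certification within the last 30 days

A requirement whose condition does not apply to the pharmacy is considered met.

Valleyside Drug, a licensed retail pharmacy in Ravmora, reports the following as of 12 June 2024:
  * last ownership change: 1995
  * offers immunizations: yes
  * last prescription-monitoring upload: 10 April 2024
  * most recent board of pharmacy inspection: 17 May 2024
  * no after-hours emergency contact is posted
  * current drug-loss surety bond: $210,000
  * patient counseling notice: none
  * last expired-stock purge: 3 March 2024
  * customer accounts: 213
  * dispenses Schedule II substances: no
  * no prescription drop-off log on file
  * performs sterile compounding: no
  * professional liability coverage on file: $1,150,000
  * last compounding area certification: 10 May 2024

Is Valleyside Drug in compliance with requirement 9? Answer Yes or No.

9. prescription-monitoring upload 63 days ago vs limit 45 → not met

No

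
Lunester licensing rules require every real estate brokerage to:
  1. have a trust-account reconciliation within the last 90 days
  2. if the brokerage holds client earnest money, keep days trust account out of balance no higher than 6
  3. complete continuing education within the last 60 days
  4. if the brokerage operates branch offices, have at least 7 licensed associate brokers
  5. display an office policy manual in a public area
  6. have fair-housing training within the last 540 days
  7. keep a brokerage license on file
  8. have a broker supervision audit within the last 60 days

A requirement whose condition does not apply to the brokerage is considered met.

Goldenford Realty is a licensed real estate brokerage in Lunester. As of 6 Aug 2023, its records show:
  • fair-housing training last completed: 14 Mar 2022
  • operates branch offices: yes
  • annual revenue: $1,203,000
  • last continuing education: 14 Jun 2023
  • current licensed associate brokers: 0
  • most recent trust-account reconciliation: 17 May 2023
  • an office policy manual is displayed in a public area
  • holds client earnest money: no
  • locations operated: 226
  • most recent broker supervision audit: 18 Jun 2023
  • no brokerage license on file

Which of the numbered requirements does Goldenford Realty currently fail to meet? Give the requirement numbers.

4, 7

1. trust-account reconciliation 81 days ago vs limit 90 → met
2. condition 'holds client earnest money' does not hold → requirement n/a → met
3. continuing education 53 days ago vs limit 60 → met
4. condition 'operates branch offices' holds; licensed associate brokers 0 < 7 → not met
5. office policy manual present → met
6. fair-housing training 510 days ago vs limit 540 → met
7. brokerage license absent → not met
8. broker supervision audit 49 days ago vs limit 60 → met
Not met: 4, 7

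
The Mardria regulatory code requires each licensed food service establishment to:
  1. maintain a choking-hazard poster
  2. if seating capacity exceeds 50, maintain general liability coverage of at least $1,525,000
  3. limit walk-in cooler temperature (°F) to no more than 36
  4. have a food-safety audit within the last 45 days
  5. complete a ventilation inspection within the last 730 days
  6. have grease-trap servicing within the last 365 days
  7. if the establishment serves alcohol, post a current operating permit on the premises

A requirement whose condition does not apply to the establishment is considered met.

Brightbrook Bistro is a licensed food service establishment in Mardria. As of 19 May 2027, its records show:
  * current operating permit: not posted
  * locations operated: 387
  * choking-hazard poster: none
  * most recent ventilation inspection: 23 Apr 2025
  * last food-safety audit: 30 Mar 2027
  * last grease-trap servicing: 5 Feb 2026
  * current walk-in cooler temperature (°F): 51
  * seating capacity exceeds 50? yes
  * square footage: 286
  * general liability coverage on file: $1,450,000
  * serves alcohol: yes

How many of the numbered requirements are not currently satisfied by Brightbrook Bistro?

1. choking-hazard poster absent → not met
2. condition 'seating capacity exceeds 50' holds; general liability coverage $1,450,000 < $1,525,000 → not met
3. walk-in cooler temperature (°F) 51 > 36 → not met
4. food-safety audit 50 days ago vs limit 45 → not met
5. ventilation inspection 756 days ago vs limit 730 → not met
6. grease-trap servicing 468 days ago vs limit 365 → not met
7. condition 'serves alcohol' holds; current operating permit absent → not met
Not met: 7 of 7

7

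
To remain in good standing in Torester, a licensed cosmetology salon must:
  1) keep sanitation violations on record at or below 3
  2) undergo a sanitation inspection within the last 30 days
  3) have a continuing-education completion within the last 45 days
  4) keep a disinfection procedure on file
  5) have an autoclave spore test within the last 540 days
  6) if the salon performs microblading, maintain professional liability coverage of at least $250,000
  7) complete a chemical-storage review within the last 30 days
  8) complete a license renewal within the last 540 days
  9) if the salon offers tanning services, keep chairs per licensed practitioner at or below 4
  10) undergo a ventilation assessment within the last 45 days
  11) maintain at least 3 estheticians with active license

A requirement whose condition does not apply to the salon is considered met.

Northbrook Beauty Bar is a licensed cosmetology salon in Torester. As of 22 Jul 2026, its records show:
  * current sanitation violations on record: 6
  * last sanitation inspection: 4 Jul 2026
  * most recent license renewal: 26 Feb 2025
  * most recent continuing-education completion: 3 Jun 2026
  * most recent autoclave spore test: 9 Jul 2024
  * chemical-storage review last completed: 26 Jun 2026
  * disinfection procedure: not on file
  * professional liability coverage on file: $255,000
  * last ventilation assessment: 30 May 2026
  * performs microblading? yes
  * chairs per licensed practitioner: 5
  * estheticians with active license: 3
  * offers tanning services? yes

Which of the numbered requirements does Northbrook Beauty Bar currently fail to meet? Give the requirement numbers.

1. sanitation violations on record 6 > 3 → not met
2. sanitation inspection 18 days ago vs limit 30 → met
3. continuing-education completion 49 days ago vs limit 45 → not met
4. disinfection procedure absent → not met
5. autoclave spore test 743 days ago vs limit 540 → not met
6. condition 'performs microblading' holds; professional liability coverage $255,000 ≥ $250,000 → met
7. chemical-storage review 26 days ago vs limit 30 → met
8. license renewal 511 days ago vs limit 540 → met
9. condition 'offers tanning services' holds; chairs per licensed practitioner 5 > 4 → not met
10. ventilation assessment 53 days ago vs limit 45 → not met
11. estheticians with active license 3 ≥ 3 → met
Not met: 1, 3, 4, 5, 9, 10

1, 3, 4, 5, 9, 10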